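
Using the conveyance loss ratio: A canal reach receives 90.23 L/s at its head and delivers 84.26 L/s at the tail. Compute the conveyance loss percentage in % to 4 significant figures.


Approach: apply the conveyance loss ratio, loss% = ((Q_head - Q_tail)/Q_head)*100.
loss = ((90.23 - 84.26)/90.23)*100 = 6.616 %
Therefore the conveyance loss percentage = 6.616 %.


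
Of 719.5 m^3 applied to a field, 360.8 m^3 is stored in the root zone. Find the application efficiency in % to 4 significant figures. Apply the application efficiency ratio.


Approach: apply the application efficiency ratio, Ea = (stored/applied)*100.
Ea = (360.8/719.5)*100 = 50.15 %
Therefore the application efficiency = 50.15 %.


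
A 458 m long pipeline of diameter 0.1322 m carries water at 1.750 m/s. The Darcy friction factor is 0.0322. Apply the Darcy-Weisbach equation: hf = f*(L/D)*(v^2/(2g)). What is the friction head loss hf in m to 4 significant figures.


hf = 0.0322 * (458/0.1322) * (1.750^2 / (2*9.81))
hf = 17.41 m
Therefore the friction head loss hf = 17.41 m.


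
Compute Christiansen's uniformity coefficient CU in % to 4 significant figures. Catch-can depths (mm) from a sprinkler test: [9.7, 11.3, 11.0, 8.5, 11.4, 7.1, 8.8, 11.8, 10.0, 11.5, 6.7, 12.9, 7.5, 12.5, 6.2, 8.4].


Approach: apply Christiansen's uniformity coefficient, CU = (1 - mean_abs_deviation/mean)*100.
mean = 9.70625 mm
mean |d_i - mean| = 1.84375 mm
CU = (1 - 1.84375/9.70625)*100 = 81.00 %
Therefore Christiansen's uniformity coefficient CU = 81.00 %.


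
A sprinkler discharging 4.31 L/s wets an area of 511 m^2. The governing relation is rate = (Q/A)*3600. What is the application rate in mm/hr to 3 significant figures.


rate = (4.31 / 511) * 3600 = 30.4 mm/hr
Therefore the application rate = 30.4 mm/hr.


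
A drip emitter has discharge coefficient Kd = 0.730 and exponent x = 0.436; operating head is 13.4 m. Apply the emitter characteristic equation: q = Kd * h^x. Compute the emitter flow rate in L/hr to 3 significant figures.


q = 0.730 * 13.4^0.436 = 2.26 L/hr
Therefore the emitter flow rate = 2.26 L/hr.


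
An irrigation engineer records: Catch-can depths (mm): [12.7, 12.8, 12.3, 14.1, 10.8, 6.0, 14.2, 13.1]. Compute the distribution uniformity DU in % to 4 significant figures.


Approach: apply the low-quarter distribution uniformity, DU = (mean of lowest quarter of readings / overall mean)*100.
sorted lowest 2 of 8: [6.0, 10.8] -> mean = 8.40000 mm
overall mean = 12.0000 mm
DU = (8.40000/12.0000)*100 = 70.00 %
Therefore the distribution uniformity DU = 70.00 %.


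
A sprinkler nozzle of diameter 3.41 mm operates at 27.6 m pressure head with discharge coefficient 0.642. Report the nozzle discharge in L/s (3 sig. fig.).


Approach: apply the orifice equation, Q = Cd*A*sqrt(2*g*h), A = pi*(d/2)^2.
A = pi*(3.41e-3/2)^2 = 9.1327e-06 m^2
Q = 0.642 * 9.1327e-06 * sqrt(2*9.81*27.6) * 1000 = 0.136 L/s
Therefore the nozzle discharge = 0.136 L/s.


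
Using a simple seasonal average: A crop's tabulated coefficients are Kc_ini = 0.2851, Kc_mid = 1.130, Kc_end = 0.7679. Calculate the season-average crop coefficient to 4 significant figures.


Approach: apply a simple seasonal average, Kc_avg = (Kc_ini + Kc_mid + Kc_end)/3.
Kc_avg = (0.2851 + 1.130 + 0.7679)/3 = 0.7277
Therefore the season-average crop coefficient = 0.7277.


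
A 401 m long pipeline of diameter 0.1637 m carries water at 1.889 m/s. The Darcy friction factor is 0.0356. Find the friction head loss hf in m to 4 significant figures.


Approach: apply the Darcy-Weisbach equation, hf = f*(L/D)*(v^2/(2g)).
hf = 0.0356 * (401/0.1637) * (1.889^2 / (2*9.81))
hf = 15.86 m
Therefore the friction head loss hf = 15.86 m.


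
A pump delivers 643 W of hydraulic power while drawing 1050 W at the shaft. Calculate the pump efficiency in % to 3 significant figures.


Approach: apply the efficiency ratio, eta = (P_out/P_in)*100.
eta = (643 / 1050) * 100 = 61.2 %
Therefore the pump efficiency = 61.2 %.


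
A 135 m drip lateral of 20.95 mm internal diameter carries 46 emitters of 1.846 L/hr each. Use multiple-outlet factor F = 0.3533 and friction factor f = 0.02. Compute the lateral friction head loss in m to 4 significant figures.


Approach: apply Darcy-Weisbach with the multiple-outlet F-factor, Q = n*q/(3600*1000) m^3/s; v = Q/A; hf = F*f*(L/D)*(v^2/(2g)).
Q = 46*1.846/(3600*1000) = 2.35878e-05 m^3/s
A = pi*(20.95e-3/2)^2 = 3.44713e-04 m^2, so v = Q/A = 0.0684273 m/s
hf = 0.3533*0.02*(135/0.02095)*(0.0684273^2/(2*9.81)) = 0.01087 m
Therefore the lateral friction head loss = 0.01087 m.


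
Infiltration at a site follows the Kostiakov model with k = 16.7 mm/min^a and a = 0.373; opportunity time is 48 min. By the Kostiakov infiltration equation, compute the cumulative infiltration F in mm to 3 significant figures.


Approach: apply the Kostiakov infiltration equation, F = k*t^a.
F = 16.7 * 48^0.373 = 70.8 mm
Therefore the cumulative infiltration F = 70.8 mm.


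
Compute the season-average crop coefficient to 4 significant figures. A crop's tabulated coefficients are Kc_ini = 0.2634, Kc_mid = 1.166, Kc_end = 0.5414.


Approach: apply a simple seasonal average, Kc_avg = (Kc_ini + Kc_mid + Kc_end)/3.
Kc_avg = (0.2634 + 1.166 + 0.5414)/3 = 0.6569
Therefore the season-average crop coefficient = 0.6569.


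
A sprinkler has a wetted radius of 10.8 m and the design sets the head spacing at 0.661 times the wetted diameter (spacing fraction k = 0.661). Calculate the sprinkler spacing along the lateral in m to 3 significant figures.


Approach: apply the sprinkler spacing rule (spacing as a fraction of wetted diameter), S = k*(2*R).
S = 0.661 * (2 * 10.8) = 14.3 m
Therefore the sprinkler spacing along the lateral = 14.3 m.


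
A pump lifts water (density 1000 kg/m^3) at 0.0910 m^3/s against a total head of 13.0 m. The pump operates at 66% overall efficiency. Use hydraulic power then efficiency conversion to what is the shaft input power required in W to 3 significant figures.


Approach: apply hydraulic power then efficiency conversion, P = rho*g*Q*H; P_in = P/eta.
Step 1 — hydraulic power (P = rho*g*Q*H):
  P = 1000 * 9.81 * 0.0910 * 13.0 = 11605 W
Step 2 — input power: P_in = P/eta = 11605 / 0.66 = 17600 W
Therefore the shaft input power required = 17600 W.


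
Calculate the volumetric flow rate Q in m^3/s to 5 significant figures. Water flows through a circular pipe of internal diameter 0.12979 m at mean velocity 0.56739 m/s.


Approach: apply the continuity equation for pipe flow, Q = A * v with A = pi*(D/2)^2.
A = pi*(0.12979/2)^2 = 0.01323038 m^2
Q = 0.01323038 * 0.56739 = 0.0075068 m^3/s
Therefore the volumetric flow rate Q = 0.0075068 m^3/s.


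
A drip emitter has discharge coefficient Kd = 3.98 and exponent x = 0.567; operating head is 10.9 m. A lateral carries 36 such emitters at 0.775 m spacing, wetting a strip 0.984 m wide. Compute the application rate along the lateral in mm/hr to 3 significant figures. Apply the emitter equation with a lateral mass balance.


Approach: apply the emitter equation with a lateral mass balance, q = Kd*h^x; Q = n*q; rate = Q/(n*spacing*width).
Step 1 — single emitter flow (q = Kd*h^x):
  q = 3.98 * 10.9^0.567 = 15.421 L/hr
Step 2 — total lateral flow: Q = 36 * 15.421 = 555.14 L/hr
Step 3 — wetted area: A = 36 * 0.775 * 0.984 = 27.454 m^2
Step 4 — application rate: Q/A = 555.14/27.454 = 20.2 mm/hr
Therefore the application rate along the lateral = 20.2 mm/hr.


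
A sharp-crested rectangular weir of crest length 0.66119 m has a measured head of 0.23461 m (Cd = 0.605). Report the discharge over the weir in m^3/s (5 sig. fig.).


Approach: apply the rectangular weir equation, Q = (2/3)*Cd*L*sqrt(2g)*H^1.5.
Q = (2/3)*0.605*0.66119*sqrt(2*9.81)*0.23461^1.5 = 0.13423 m^3/s
Therefore the discharge over the weir = 0.13423 m^3/s.


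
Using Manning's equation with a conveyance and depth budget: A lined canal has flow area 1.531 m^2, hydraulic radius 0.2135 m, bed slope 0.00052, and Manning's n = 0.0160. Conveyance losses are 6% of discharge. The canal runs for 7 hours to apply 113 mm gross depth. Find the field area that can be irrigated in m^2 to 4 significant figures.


Approach: apply Manning's equation with a conveyance and depth budget, Q = (1/n)*A*R^(2/3)*S^(1/2); Q_field = Q*(1-loss); Area = Q_field*t/(d/1000).
Step 1 — canal discharge (Manning's equation):
  Q = (1/0.0160) * 1.531 * 0.2135^(2/3) * 0.00052^(1/2) = 0.779451 m^3/s
Step 2 — delivered flow: Q_field = 0.779451*(1 - 6/100) = 0.732684 m^3/s
Step 3 — volume delivered: V = 0.732684 * 7*3600 = 18463.6 m^3
Step 4 — area served: A = V / (depth/1000) = 18463.6 / 0.113 = 163400 m^2
Therefore the field area that can be irrigated = 163400 m^2.


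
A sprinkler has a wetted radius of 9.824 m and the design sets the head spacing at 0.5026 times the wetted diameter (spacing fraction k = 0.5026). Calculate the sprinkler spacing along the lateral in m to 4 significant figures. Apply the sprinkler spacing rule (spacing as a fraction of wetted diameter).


Approach: apply the sprinkler spacing rule (spacing as a fraction of wetted diameter), S = k*(2*R).
S = 0.5026 * (2 * 9.824) = 9.875 m
Therefore the sprinkler spacing along the lateral = 9.875 m.


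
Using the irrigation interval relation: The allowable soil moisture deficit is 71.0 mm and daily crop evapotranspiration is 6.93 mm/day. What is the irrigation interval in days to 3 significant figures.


Approach: apply the irrigation interval relation, interval = SMD / ETc.
interval = 71.0 / 6.93 = 10.2 days
Therefore the irrigation interval = 10.2 days.


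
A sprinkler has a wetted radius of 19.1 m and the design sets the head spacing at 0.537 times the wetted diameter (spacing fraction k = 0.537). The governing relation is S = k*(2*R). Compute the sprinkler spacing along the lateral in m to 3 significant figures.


S = 0.537 * (2 * 19.1) = 20.5 m
Therefore the sprinkler spacing along the lateral = 20.5 m.


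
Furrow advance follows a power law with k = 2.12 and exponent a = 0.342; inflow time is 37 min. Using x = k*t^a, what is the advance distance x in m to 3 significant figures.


x = 2.12 * 37^0.342 = 7.29 m
Therefore the advance distance x = 7.29 m.


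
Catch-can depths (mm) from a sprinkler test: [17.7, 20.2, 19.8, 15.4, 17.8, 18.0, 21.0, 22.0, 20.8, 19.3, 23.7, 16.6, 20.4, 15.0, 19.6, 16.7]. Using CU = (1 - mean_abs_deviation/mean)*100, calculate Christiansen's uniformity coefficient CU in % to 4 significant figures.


mean = 19.0000 mm
mean |d_i - mean| = 1.97500 mm
CU = (1 - 1.97500/19.0000)*100 = 89.61 %
Therefore Christiansen's uniformity coefficient CU = 89.61 %.


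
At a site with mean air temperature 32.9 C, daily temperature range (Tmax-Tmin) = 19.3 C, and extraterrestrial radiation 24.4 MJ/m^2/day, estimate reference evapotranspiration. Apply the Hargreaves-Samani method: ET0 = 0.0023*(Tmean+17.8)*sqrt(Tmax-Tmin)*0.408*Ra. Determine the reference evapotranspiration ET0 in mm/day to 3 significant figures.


ET0 = 0.0023*(32.9+17.8)*sqrt(19.3)*0.408*24.4 = 5.10 mm/day
Therefore the reference evapotranspiration ET0 = 5.10 mm/day.


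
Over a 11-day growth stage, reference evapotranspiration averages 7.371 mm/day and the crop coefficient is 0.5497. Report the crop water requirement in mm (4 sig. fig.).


Approach: apply the crop water requirement relation, CWR = ET0 * Kc * days.
CWR = 7.371 * 0.5497 * 11 = 44.57 mm
Therefore the crop water requirement = 44.57 mm.


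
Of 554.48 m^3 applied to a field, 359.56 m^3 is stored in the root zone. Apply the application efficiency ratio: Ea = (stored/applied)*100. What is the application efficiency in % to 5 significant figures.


Ea = (359.56/554.48)*100 = 64.846 %
Therefore the application efficiency = 64.846 %.


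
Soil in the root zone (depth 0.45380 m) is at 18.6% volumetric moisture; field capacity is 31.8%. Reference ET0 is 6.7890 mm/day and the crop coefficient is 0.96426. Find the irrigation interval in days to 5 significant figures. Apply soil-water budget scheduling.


Approach: apply soil-water budget scheduling, SMD = (FC-theta)/100*depth*1000; ETc = ET0*Kc; interval = SMD/ETc.
Step 1 — soil moisture deficit:
  SMD = (31.8 - 18.6)/100 * 0.45380 * 1000 = 59.90160 mm
Step 2 — daily crop ET (ETc = ET0*Kc):
  ETc = 6.7890 * 0.96426 = 6.546361 mm/day
Step 3 — irrigation interval (SMD/ETc):
  interval = 59.90160 / 6.546361 = 9.1504 days
Therefore the irrigation interval = 9.1504 days.


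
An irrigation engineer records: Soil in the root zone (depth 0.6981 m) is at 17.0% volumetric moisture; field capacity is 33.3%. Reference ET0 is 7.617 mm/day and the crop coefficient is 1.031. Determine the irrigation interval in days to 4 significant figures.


Approach: apply soil-water budget scheduling, SMD = (FC-theta)/100*depth*1000; ETc = ET0*Kc; interval = SMD/ETc.
Step 1 — soil moisture deficit:
  SMD = (33.3 - 17.0)/100 * 0.6981 * 1000 = 113.790 mm
Step 2 — daily crop ET (ETc = ET0*Kc):
  ETc = 7.617 * 1.031 = 7.85313 mm/day
Step 3 — irrigation interval (SMD/ETc):
  interval = 113.790 / 7.85313 = 14.49 days
Therefore the irrigation interval = 14.49 days.


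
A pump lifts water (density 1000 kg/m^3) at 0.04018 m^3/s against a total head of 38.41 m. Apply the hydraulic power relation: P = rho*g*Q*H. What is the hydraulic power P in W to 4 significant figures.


P = 1000 * 9.81 * 0.04018 * 38.41 = 15140 W
Therefore the hydraulic power P = 15140 W.


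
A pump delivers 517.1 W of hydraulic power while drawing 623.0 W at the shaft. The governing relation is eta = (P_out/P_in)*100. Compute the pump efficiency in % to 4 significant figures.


eta = (517.1 / 623.0) * 100 = 83.00 %
Therefore the pump efficiency = 83.00 %.


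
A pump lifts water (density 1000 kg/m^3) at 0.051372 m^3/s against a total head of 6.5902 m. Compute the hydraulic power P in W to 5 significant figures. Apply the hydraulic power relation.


Approach: apply the hydraulic power relation, P = rho*g*Q*H.
P = 1000 * 9.81 * 0.051372 * 6.5902 = 3321.2 W
Therefore the hydraulic power P = 3321.2 W.


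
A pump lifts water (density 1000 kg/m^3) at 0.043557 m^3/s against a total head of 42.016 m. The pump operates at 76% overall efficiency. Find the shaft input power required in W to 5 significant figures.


Approach: apply hydraulic power then efficiency conversion, P = rho*g*Q*H; P_in = P/eta.
Step 1 — hydraulic power (P = rho*g*Q*H):
  P = 1000 * 9.81 * 0.043557 * 42.016 = 17953.19 W
Step 2 — input power: P_in = P/eta = 17953.19 / 0.76 = 23623 W
Therefore the shaft input power required = 23623 W.


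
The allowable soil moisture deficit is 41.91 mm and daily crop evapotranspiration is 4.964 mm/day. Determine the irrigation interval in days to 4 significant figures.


Approach: apply the irrigation interval relation, interval = SMD / ETc.
interval = 41.91 / 4.964 = 8.443 days
Therefore the irrigation interval = 8.443 days.


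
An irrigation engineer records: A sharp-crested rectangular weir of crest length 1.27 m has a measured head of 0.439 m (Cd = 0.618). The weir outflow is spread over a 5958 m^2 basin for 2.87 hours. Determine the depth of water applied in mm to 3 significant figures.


Approach: apply the rectangular weir equation with a volume-to-depth conversion, Q = (2/3)*Cd*L*sqrt(2g)*H^1.5; d = Q*t/A * 1000.
Step 1 — weir discharge:
  Q = (2/3)*0.618*1.27*sqrt(2*9.81)*0.439^1.5 = 0.67414 m^3/s
Step 2 — volume: V = 0.67414 * 2.87*3600 = 6965.2 m^3
Step 3 — depth: d = V/A * 1000 = 6965.2/5958 * 1000 = 1170 mm
Therefore the depth of water applied = 1170 mm.


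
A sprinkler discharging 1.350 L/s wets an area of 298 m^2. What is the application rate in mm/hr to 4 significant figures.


Approach: apply the application rate relation, rate = (Q/A)*3600.
rate = (1.350 / 298) * 3600 = 16.31 mm/hr
Therefore the application rate = 16.31 mm/hr.


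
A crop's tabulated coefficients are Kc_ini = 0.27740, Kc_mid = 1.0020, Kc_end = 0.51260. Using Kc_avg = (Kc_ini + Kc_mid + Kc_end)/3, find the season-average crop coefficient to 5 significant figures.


Kc_avg = (0.27740 + 1.0020 + 0.51260)/3 = 0.59733
Therefore the season-average crop coefficient = 0.59733.


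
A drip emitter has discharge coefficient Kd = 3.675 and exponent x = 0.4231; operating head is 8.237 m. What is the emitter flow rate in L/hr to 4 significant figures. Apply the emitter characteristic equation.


Approach: apply the emitter characteristic equation, q = Kd * h^x.
q = 3.675 * 8.237^0.4231 = 8.968 L/hr
Therefore the emitter flow rate = 8.968 L/hr.


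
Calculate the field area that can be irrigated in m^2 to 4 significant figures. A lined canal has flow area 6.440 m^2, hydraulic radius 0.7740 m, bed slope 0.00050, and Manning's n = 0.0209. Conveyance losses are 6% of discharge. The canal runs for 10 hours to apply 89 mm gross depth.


Approach: apply Manning's equation with a conveyance and depth budget, Q = (1/n)*A*R^(2/3)*S^(1/2); Q_field = Q*(1-loss); Area = Q_field*t/(d/1000).
Step 1 — canal discharge (Manning's equation):
  Q = (1/0.0209) * 6.440 * 0.7740^(2/3) * 0.00050^(1/2) = 5.80834 m^3/s
Step 2 — delivered flow: Q_field = 5.80834*(1 - 6/100) = 5.45984 m^3/s
Step 3 — volume delivered: V = 5.45984 * 10*3600 = 196554 m^3
Step 4 — area served: A = V / (depth/1000) = 196554 / 0.089 = 2208000 m^2
Therefore the field area that can be irrigated = 2208000 m^2.


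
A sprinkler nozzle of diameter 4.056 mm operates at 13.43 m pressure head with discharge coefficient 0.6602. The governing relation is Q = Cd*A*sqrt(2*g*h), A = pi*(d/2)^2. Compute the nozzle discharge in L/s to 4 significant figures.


A = pi*(4.056e-3/2)^2 = 1.29207e-05 m^2
Q = 0.6602 * 1.29207e-05 * sqrt(2*9.81*13.43) * 1000 = 0.1385 L/s
Therefore the nozzle discharge = 0.1385 L/s.


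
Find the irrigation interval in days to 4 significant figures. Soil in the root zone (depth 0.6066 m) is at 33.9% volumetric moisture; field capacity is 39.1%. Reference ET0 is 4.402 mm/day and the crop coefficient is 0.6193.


Approach: apply soil-water budget scheduling, SMD = (FC-theta)/100*depth*1000; ETc = ET0*Kc; interval = SMD/ETc.
Step 1 — soil moisture deficit:
  SMD = (39.1 - 33.9)/100 * 0.6066 * 1000 = 31.5432 mm
Step 2 — daily crop ET (ETc = ET0*Kc):
  ETc = 4.402 * 0.6193 = 2.72616 mm/day
Step 3 — irrigation interval (SMD/ETc):
  interval = 31.5432 / 2.72616 = 11.57 days
Therefore the irrigation interval = 11.57 days.


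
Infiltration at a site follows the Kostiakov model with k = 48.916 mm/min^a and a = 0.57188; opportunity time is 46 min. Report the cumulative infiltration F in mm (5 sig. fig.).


Approach: apply the Kostiakov infiltration equation, F = k*t^a.
F = 48.916 * 46^0.57188 = 436.87 mm
Therefore the cumulative infiltration F = 436.87 mm.


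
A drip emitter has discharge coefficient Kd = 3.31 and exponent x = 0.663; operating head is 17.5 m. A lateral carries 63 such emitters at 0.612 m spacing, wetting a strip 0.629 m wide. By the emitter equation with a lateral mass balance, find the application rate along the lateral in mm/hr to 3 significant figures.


Approach: apply the emitter equation with a lateral mass balance, q = Kd*h^x; Q = n*q; rate = Q/(n*spacing*width).
Step 1 — single emitter flow (q = Kd*h^x):
  q = 3.31 * 17.5^0.663 = 22.078 L/hr
Step 2 — total lateral flow: Q = 63 * 22.078 = 1390.9 L/hr
Step 3 — wetted area: A = 63 * 0.612 * 0.629 = 24.252 m^2
Step 4 — application rate: Q/A = 1390.9/24.252 = 57.4 mm/hr
Therefore the application rate along the lateral = 57.4 mm/hr.


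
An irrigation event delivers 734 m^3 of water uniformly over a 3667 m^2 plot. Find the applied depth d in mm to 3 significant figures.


Approach: apply depth from volume over area, d = (V/A)*1000.
d = (734 / 3667) * 1000 = 200 mm
Therefore the applied depth d = 200 mm.


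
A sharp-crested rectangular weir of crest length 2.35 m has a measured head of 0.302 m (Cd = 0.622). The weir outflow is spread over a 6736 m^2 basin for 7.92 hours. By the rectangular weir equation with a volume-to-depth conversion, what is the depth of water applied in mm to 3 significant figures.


Approach: apply the rectangular weir equation with a volume-to-depth conversion, Q = (2/3)*Cd*L*sqrt(2g)*H^1.5; d = Q*t/A * 1000.
Step 1 — weir discharge:
  Q = (2/3)*0.622*2.35*sqrt(2*9.81)*0.302^1.5 = 0.71635 m^3/s
Step 2 — volume: V = 0.71635 * 7.92*3600 = 20425 m^3
Step 3 — depth: d = V/A * 1000 = 20425/6736 * 1000 = 3030 mm
Therefore the depth of water applied = 3030 mm.


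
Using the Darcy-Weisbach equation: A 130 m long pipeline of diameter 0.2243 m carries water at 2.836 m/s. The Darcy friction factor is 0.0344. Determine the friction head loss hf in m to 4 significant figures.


Approach: apply the Darcy-Weisbach equation, hf = f*(L/D)*(v^2/(2g)).
hf = 0.0344 * (130/0.2243) * (2.836^2 / (2*9.81))
hf = 8.173 m
Therefore the friction head loss hf = 8.173 m.


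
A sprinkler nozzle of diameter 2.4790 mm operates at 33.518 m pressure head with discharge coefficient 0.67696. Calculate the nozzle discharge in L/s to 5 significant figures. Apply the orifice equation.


Approach: apply the orifice equation, Q = Cd*A*sqrt(2*g*h), A = pi*(d/2)^2.
A = pi*(2.4790e-3/2)^2 = 4.826618e-06 m^2
Q = 0.67696 * 4.826618e-06 * sqrt(2*9.81*33.518) * 1000 = 0.083790 L/s
Therefore the nozzle discharge = 0.083790 L/s.


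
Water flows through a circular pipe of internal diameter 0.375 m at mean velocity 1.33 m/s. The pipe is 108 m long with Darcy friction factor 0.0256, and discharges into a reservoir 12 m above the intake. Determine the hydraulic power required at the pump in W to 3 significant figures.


Approach: apply continuity + Darcy-Weisbach + hydraulic power, Q = A*v; hf = f*(L/D)*(v^2/(2g)); H = static + hf; P = rho*g*Q*H.
Step 1 — flow rate (continuity, Q = A*v):
  A = pi*(0.375/2)^2 = 0.11045 m^2
  Q = 0.11045 * 1.33 = 0.14689 m^3/s
Step 2 — friction head loss (Darcy-Weisbach):
  hf = 0.0256 * (108/0.375) * (1.33^2 / (2*9.81))
  hf = 0.66472 m
Step 3 — total head: H = 12 + 0.66472 = 12.665 m
Step 4 — hydraulic power (P = rho*g*Q*H):
  P = 1000 * 9.81 * 0.14689 * 12.665 = 18300 W
Therefore the hydraulic power required at the pump = 18300 W.


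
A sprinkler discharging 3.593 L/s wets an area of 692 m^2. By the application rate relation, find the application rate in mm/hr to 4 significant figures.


Approach: apply the application rate relation, rate = (Q/A)*3600.
rate = (3.593 / 692) * 3600 = 18.69 mm/hr
Therefore the application rate = 18.69 mm/hr.


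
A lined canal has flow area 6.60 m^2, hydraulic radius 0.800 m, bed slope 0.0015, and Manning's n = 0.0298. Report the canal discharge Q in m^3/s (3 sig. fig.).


Approach: apply Manning's equation, Q = (1/n)*A*R^(2/3)*S^(1/2).
Q = (1/0.0298) * 6.60 * 0.800^(2/3) * 0.0015^(1/2) = 7.39 m^3/s
Therefore the canal discharge Q = 7.39 m^3/s.


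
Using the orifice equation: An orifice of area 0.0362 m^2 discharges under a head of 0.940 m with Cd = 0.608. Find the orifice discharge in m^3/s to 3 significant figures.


Approach: apply the orifice equation, Q = Cd*A*sqrt(2*g*h).
Q = 0.608 * 0.0362 * sqrt(2*9.81*0.940) = 0.0945 m^3/s
Therefore the orifice discharge = 0.0945 m^3/s.


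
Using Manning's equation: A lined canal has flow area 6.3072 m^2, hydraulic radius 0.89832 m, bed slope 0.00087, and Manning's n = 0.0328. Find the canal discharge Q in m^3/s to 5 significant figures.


Approach: apply Manning's equation, Q = (1/n)*A*R^(2/3)*S^(1/2).
Q = (1/0.0328) * 6.3072 * 0.89832^(2/3) * 0.00087^(1/2) = 5.2805 m^3/s
Therefore the canal discharge Q = 5.2805 m^3/s.


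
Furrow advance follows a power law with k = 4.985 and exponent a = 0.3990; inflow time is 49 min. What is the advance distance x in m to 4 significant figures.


Approach: apply the power-law advance function, x = k*t^a.
x = 4.985 * 49^0.3990 = 23.55 m
Therefore the advance distance x = 23.55 m.


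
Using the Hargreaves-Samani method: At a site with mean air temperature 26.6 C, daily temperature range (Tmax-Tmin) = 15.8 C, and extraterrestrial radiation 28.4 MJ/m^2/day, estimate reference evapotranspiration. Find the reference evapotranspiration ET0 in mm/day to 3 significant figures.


Approach: apply the Hargreaves-Samani method, ET0 = 0.0023*(Tmean+17.8)*sqrt(Tmax-Tmin)*0.408*Ra.
ET0 = 0.0023*(26.6+17.8)*sqrt(15.8)*0.408*28.4 = 4.70 mm/day
Therefore the reference evapotranspiration ET0 = 4.70 mm/day.


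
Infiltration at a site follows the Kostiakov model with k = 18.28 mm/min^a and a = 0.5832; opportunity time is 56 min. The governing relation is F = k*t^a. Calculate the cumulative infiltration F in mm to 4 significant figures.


F = 18.28 * 56^0.5832 = 191.2 mm
Therefore the cumulative infiltration F = 191.2 mm.


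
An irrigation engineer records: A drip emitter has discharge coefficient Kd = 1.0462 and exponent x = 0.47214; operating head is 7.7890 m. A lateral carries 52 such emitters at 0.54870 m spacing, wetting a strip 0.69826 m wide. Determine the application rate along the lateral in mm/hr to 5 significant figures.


Approach: apply the emitter equation with a lateral mass balance, q = Kd*h^x; Q = n*q; rate = Q/(n*spacing*width).
Step 1 — single emitter flow (q = Kd*h^x):
  q = 1.0462 * 7.7890^0.47214 = 2.757521 L/hr
Step 2 — total lateral flow: Q = 52 * 2.757521 = 143.3911 L/hr
Step 3 — wetted area: A = 52 * 0.54870 * 0.69826 = 19.92303 m^2
Step 4 — application rate: Q/A = 143.3911/19.92303 = 7.1973 mm/hr
Therefore the application rate along the lateral = 7.1973 mm/hr.


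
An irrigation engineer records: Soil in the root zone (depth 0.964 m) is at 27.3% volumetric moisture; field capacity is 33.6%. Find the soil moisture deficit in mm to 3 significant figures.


Approach: apply the soil moisture deficit relation, SMD = (FC - theta)/100 * depth * 1000.
SMD = (33.6 - 27.3)/100 * 0.964 * 1000 = 60.7 mm
Therefore the soil moisture deficit = 60.7 mm.


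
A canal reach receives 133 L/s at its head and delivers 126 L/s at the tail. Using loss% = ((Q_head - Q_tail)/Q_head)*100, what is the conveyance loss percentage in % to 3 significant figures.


loss = ((133 - 126)/133)*100 = 5.26 %
Therefore the conveyance loss percentage = 5.26 %.


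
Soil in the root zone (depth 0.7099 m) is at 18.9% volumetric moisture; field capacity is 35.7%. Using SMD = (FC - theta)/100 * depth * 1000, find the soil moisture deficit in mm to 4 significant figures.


SMD = (35.7 - 18.9)/100 * 0.7099 * 1000 = 119.3 mm
Therefore the soil moisture deficit = 119.3 mm.


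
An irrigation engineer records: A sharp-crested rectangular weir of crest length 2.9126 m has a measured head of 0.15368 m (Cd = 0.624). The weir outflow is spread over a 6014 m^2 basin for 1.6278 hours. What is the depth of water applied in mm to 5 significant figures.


Approach: apply the rectangular weir equation with a volume-to-depth conversion, Q = (2/3)*Cd*L*sqrt(2g)*H^1.5; d = Q*t/A * 1000.
Step 1 — weir discharge:
  Q = (2/3)*0.624*2.9126*sqrt(2*9.81)*0.15368^1.5 = 0.3233328 m^3/s
Step 2 — volume: V = 0.3233328 * 1.6278*3600 = 1894.756 m^3
Step 3 — depth: d = V/A * 1000 = 1894.756/6014 * 1000 = 315.06 mm
Therefore the depth of water applied = 315.06 mm.


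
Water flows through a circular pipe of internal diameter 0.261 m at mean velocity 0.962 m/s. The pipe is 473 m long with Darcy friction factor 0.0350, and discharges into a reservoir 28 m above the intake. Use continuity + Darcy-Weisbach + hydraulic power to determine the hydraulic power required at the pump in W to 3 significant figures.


Approach: apply continuity + Darcy-Weisbach + hydraulic power, Q = A*v; hf = f*(L/D)*(v^2/(2g)); H = static + hf; P = rho*g*Q*H.
Step 1 — flow rate (continuity, Q = A*v):
  A = pi*(0.261/2)^2 = 0.053502 m^2
  Q = 0.053502 * 0.962 = 0.051469 m^3/s
Step 2 — friction head loss (Darcy-Weisbach):
  hf = 0.0350 * (473/0.261) * (0.962^2 / (2*9.81))
  hf = 2.9919 m
Step 3 — total head: H = 28 + 2.9919 = 30.992 m
Step 4 — hydraulic power (P = rho*g*Q*H):
  P = 1000 * 9.81 * 0.051469 * 30.992 = 15600 W
Therefore the hydraulic power required at the pump = 15600 W.


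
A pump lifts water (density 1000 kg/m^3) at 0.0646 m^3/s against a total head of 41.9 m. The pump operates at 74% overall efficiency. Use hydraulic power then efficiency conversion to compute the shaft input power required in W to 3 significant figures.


Approach: apply hydraulic power then efficiency conversion, P = rho*g*Q*H; P_in = P/eta.
Step 1 — hydraulic power (P = rho*g*Q*H):
  P = 1000 * 9.81 * 0.0646 * 41.9 = 26553 W
Step 2 — input power: P_in = P/eta = 26553 / 0.74 = 35900 W
Therefore the shaft input power required = 35900 W.


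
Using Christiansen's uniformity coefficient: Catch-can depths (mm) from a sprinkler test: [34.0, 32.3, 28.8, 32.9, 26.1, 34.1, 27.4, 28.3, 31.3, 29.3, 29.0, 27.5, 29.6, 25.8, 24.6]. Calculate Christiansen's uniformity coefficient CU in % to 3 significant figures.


Approach: apply Christiansen's uniformity coefficient, CU = (1 - mean_abs_deviation/mean)*100.
mean = 29.400 mm
mean |d_i - mean| = 2.3733 mm
CU = (1 - 2.3733/29.400)*100 = 91.9 %
Therefore Christiansen's uniformity coefficient CU = 91.9 %.


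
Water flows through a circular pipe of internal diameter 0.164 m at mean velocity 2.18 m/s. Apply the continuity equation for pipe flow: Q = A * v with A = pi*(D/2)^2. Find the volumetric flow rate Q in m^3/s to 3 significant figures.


A = pi*(0.164/2)^2 = 0.021124 m^2
Q = 0.021124 * 2.18 = 0.0461 m^3/s
Therefore the volumetric flow rate Q = 0.0461 m^3/s.


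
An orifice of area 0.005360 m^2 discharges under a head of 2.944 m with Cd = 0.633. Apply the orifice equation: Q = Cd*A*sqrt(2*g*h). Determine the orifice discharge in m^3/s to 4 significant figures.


Q = 0.633 * 0.005360 * sqrt(2*9.81*2.944) = 0.02579 m^3/s
Therefore the orifice discharge = 0.02579 m^3/s.


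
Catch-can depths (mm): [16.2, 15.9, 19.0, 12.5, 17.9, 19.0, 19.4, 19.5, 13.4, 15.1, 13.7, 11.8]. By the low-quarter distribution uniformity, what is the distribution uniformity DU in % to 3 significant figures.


Approach: apply the low-quarter distribution uniformity, DU = (mean of lowest quarter of readings / overall mean)*100.
sorted lowest 3 of 12: [11.8, 12.5, 13.4] -> mean = 12.567 mm
overall mean = 16.117 mm
DU = (12.567/16.117)*100 = 78.0 %
Therefore the distribution uniformity DU = 78.0 %.


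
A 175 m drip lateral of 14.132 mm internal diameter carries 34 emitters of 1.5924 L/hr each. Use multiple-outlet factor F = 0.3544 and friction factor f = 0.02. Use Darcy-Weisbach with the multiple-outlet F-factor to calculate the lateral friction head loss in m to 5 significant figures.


Approach: apply Darcy-Weisbach with the multiple-outlet F-factor, Q = n*q/(3600*1000) m^3/s; v = Q/A; hf = F*f*(L/D)*(v^2/(2g)).
Q = 34*1.5924/(3600*1000) = 1.503933e-05 m^3/s
A = pi*(14.132e-3/2)^2 = 1.568546e-04 m^2, so v = Q/A = 0.09588076 m/s
hf = 0.3544*0.02*(175/0.014132)*(0.09588076^2/(2*9.81)) = 0.041127 m
Therefore the lateral friction head loss = 0.041127 m.


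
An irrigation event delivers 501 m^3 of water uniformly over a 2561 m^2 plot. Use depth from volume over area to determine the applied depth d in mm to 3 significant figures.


Approach: apply depth from volume over area, d = (V/A)*1000.
d = (501 / 2561) * 1000 = 196 mm
Therefore the applied depth d = 196 mm.


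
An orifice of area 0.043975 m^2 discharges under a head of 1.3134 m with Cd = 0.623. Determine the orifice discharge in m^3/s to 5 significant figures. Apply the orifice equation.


Approach: apply the orifice equation, Q = Cd*A*sqrt(2*g*h).
Q = 0.623 * 0.043975 * sqrt(2*9.81*1.3134) = 0.13907 m^3/s
Therefore the orifice discharge = 0.13907 m^3/s.


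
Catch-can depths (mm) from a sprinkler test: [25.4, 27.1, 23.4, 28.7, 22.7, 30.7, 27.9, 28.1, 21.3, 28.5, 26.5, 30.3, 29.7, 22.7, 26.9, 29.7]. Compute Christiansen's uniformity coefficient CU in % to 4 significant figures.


Approach: apply Christiansen's uniformity coefficient, CU = (1 - mean_abs_deviation/mean)*100.
mean = 26.8500 mm
mean |d_i - mean| = 2.38750 mm
CU = (1 - 2.38750/26.8500)*100 = 91.11 %
Therefore Christiansen's uniformity coefficient CU = 91.11 %.


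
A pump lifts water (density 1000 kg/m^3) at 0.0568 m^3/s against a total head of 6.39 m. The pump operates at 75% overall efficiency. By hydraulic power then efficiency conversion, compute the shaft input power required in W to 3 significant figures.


Approach: apply hydraulic power then efficiency conversion, P = rho*g*Q*H; P_in = P/eta.
Step 1 — hydraulic power (P = rho*g*Q*H):
  P = 1000 * 9.81 * 0.0568 * 6.39 = 3560.6 W
Step 2 — input power: P_in = P/eta = 3560.6 / 0.75 = 4750 W
Therefore the shaft input power required = 4750 W.


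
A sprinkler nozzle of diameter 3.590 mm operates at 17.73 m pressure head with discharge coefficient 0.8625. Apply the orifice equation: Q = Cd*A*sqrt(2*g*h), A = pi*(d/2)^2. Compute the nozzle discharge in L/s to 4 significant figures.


A = pi*(3.590e-3/2)^2 = 1.01223e-05 m^2
Q = 0.8625 * 1.01223e-05 * sqrt(2*9.81*17.73) * 1000 = 0.1628 L/s
Therefore the nozzle discharge = 0.1628 L/s.


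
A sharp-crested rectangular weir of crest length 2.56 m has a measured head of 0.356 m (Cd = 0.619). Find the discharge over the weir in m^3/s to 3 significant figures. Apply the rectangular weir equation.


Approach: apply the rectangular weir equation, Q = (2/3)*Cd*L*sqrt(2g)*H^1.5.
Q = (2/3)*0.619*2.56*sqrt(2*9.81)*0.356^1.5 = 0.994 m^3/s
Therefore the discharge over the weir = 0.994 m^3/s.


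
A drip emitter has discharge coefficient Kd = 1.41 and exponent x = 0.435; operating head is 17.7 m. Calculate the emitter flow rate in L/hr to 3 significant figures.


Approach: apply the emitter characteristic equation, q = Kd * h^x.
q = 1.41 * 17.7^0.435 = 4.92 L/hr
Therefore the emitter flow rate = 4.92 L/hr.


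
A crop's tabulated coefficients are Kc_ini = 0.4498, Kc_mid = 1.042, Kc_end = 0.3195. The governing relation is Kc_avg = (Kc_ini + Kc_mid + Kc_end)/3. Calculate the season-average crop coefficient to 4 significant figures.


Kc_avg = (0.4498 + 1.042 + 0.3195)/3 = 0.6038
Therefore the season-average crop coefficient = 0.6038.


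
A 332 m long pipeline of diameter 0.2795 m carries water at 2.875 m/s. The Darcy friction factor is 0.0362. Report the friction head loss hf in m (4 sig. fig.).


Approach: apply the Darcy-Weisbach equation, hf = f*(L/D)*(v^2/(2g)).
hf = 0.0362 * (332/0.2795) * (2.875^2 / (2*9.81))
hf = 18.12 m
Therefore the friction head loss hf = 18.12 m.


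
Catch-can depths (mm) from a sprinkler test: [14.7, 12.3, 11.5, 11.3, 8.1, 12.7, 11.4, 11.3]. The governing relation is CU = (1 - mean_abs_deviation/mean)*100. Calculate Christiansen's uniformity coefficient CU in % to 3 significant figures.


mean = 11.662 mm
mean |d_i - mean| = 1.1781 mm
CU = (1 - 1.1781/11.662)*100 = 89.9 %
Therefore Christiansen's uniformity coefficient CU = 89.9 %.


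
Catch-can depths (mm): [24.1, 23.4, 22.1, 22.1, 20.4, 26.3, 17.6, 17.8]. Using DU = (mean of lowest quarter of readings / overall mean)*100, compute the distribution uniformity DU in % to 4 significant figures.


sorted lowest 2 of 8: [17.6, 17.8] -> mean = 17.7000 mm
overall mean = 21.7250 mm
DU = (17.7000/21.7250)*100 = 81.47 %
Therefore the distribution uniformity DU = 81.47 %.


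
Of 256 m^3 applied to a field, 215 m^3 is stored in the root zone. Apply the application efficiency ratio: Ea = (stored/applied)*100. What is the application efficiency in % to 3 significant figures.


Ea = (215/256)*100 = 84.0 %
Therefore the application efficiency = 84.0 %.


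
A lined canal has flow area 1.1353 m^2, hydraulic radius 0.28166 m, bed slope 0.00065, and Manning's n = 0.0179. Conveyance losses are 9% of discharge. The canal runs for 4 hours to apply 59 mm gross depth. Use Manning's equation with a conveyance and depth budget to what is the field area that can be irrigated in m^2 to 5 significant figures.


Approach: apply Manning's equation with a conveyance and depth budget, Q = (1/n)*A*R^(2/3)*S^(1/2); Q_field = Q*(1-loss); Area = Q_field*t/(d/1000).
Step 1 — canal discharge (Manning's equation):
  Q = (1/0.0179) * 1.1353 * 0.28166^(2/3) * 0.00065^(1/2) = 0.6948073 m^3/s
Step 2 — delivered flow: Q_field = 0.6948073*(1 - 9/100) = 0.6322747 m^3/s
Step 3 — volume delivered: V = 0.6322747 * 4*3600 = 9104.755 m^3
Step 4 — area served: A = V / (depth/1000) = 9104.755 / 0.059 = 154320 m^2
Therefore the field area that can be irrigated = 154320 m^2.


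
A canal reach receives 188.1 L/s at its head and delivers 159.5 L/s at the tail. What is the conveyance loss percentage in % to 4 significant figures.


Approach: apply the conveyance loss ratio, loss% = ((Q_head - Q_tail)/Q_head)*100.
loss = ((188.1 - 159.5)/188.1)*100 = 15.20 %
Therefore the conveyance loss percentage = 15.20 %.


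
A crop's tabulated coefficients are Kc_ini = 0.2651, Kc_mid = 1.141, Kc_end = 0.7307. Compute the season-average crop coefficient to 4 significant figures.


Approach: apply a simple seasonal average, Kc_avg = (Kc_ini + Kc_mid + Kc_end)/3.
Kc_avg = (0.2651 + 1.141 + 0.7307)/3 = 0.7123
Therefore the season-average crop coefficient = 0.7123.


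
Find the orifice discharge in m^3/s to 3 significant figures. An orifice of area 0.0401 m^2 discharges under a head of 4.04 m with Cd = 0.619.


Approach: apply the orifice equation, Q = Cd*A*sqrt(2*g*h).
Q = 0.619 * 0.0401 * sqrt(2*9.81*4.04) = 0.221 m^3/s
Therefore the orifice discharge = 0.221 m^3/s.


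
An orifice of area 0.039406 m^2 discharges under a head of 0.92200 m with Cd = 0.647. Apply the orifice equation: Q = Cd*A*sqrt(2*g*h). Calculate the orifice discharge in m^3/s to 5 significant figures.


Q = 0.647 * 0.039406 * sqrt(2*9.81*0.92200) = 0.10844 m^3/s
Therefore the orifice discharge = 0.10844 m^3/s.


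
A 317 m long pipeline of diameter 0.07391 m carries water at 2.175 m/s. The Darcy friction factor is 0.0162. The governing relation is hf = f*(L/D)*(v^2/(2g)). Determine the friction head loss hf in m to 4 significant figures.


hf = 0.0162 * (317/0.07391) * (2.175^2 / (2*9.81))
hf = 16.75 m
Therefore the friction head loss hf = 16.75 m.


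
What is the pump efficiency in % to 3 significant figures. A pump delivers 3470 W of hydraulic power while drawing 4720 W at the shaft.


Approach: apply the efficiency ratio, eta = (P_out/P_in)*100.
eta = (3470 / 4720) * 100 = 73.5 %
Therefore the pump efficiency = 73.5 %.


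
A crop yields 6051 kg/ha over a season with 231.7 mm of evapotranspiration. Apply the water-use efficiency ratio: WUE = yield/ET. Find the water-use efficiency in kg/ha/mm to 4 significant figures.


WUE = 6051 / 231.7 = 26.12 kg/ha/mm
Therefore the water-use efficiency = 26.12 kg/ha/mm.


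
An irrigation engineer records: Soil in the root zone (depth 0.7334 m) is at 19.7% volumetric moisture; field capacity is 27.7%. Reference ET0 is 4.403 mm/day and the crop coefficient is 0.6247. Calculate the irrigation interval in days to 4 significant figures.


Approach: apply soil-water budget scheduling, SMD = (FC-theta)/100*depth*1000; ETc = ET0*Kc; interval = SMD/ETc.
Step 1 — soil moisture deficit:
  SMD = (27.7 - 19.7)/100 * 0.7334 * 1000 = 58.6720 mm
Step 2 — daily crop ET (ETc = ET0*Kc):
  ETc = 4.403 * 0.6247 = 2.75055 mm/day
Step 3 — irrigation interval (SMD/ETc):
  interval = 58.6720 / 2.75055 = 21.33 days
Therefore the irrigation interval = 21.33 days.


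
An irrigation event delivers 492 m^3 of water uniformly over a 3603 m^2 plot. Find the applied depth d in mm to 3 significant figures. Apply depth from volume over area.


Approach: apply depth from volume over area, d = (V/A)*1000.
d = (492 / 3603) * 1000 = 137 mm
Therefore the applied depth d = 137 mm.


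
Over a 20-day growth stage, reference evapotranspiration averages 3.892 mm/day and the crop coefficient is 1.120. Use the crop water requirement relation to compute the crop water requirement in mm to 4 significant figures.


Approach: apply the crop water requirement relation, CWR = ET0 * Kc * days.
CWR = 3.892 * 1.120 * 20 = 87.18 mm
Therefore the crop water requirement = 87.18 mm.
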